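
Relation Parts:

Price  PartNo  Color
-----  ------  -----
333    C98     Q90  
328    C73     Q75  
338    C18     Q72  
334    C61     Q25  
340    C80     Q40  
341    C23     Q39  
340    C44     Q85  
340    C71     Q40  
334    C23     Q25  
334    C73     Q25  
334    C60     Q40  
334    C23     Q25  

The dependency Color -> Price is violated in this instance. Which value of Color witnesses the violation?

Color=Q90: 1 row → Price = 333 ✓
Color=Q75: 1 row → Price = 328 ✓
Color=Q72: 1 row → Price = 338 ✓
Color=Q25: 4 rows → Price = 334, 334, 334, 334 ✓
Color=Q40: 3 rows → Price takes values {340, 334} — violation
Color=Q39: 1 row → Price = 341 ✓
Color=Q85: 1 row → Price = 340 ✓
The only Color value with inconsistent Price is Color=Q40.

Q40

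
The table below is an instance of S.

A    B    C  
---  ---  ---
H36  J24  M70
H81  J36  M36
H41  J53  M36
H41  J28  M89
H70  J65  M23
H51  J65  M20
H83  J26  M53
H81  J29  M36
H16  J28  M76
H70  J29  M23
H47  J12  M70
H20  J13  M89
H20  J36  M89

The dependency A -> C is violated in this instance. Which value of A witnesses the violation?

H41

A=H36: 1 row → C = M70 ✓
A=H81: 2 rows → C = M36, M36 ✓
A=H41: 2 rows → C takes values {M36, M89} — violation
A=H70: 2 rows → C = M23, M23 ✓
A=H51: 1 row → C = M20 ✓
A=H83: 1 row → C = M53 ✓
A=H16: 1 row → C = M76 ✓
A=H47: 1 row → C = M70 ✓
A=H20: 2 rows → C = M89, M89 ✓
The only A value with inconsistent C is A=H41.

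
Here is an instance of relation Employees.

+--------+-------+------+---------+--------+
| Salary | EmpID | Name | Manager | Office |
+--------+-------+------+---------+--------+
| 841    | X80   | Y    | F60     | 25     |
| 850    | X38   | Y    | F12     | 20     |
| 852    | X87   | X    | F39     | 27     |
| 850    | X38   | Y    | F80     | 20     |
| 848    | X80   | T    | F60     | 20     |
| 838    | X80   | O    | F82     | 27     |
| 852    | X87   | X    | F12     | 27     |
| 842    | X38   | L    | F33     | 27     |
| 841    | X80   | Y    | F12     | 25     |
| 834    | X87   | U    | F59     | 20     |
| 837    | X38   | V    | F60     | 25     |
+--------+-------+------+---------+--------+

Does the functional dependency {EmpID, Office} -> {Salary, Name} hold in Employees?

(EmpID=X80, Office=25): 2 rows → {Salary,Name} = (841, Y), (841, Y) ✓
(EmpID=X38, Office=20): 2 rows → {Salary,Name} = (850, Y), (850, Y) ✓
(EmpID=X87, Office=27): 2 rows → {Salary,Name} = (852, X), (852, X) ✓
(EmpID=X80, Office=20): 1 row → {Salary,Name} = (848, T) ✓
(EmpID=X80, Office=27): 1 row → {Salary,Name} = (838, O) ✓
(EmpID=X38, Office=27): 1 row → {Salary,Name} = (842, L) ✓
(EmpID=X87, Office=20): 1 row → {Salary,Name} = (834, U) ✓
(EmpID=X38, Office=25): 1 row → {Salary,Name} = (837, V) ✓
Every {EmpID, Office} value is associated with a single {Salary, Name} value, so {EmpID, Office} -> {Salary, Name} holds.

Yes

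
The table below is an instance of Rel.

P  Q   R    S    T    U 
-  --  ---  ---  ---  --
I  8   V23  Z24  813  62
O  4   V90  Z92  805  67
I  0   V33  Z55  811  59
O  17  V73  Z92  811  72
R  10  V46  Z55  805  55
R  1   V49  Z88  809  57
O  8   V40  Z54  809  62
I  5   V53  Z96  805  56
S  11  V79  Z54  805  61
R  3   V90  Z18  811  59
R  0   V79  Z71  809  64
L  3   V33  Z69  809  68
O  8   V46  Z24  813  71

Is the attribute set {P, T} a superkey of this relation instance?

Two distinct rows share (P=R, T=809), so {P, T} does not determine every attribute — not a superkey.

No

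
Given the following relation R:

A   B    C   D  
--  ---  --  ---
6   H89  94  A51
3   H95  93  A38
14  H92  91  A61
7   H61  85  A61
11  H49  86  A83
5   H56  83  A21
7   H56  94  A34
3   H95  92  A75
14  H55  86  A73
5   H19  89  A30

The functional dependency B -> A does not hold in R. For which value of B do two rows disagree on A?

B=H89: 1 row → A = 6 ✓
B=H95: 2 rows → A = 3, 3 ✓
B=H92: 1 row → A = 14 ✓
B=H61: 1 row → A = 7 ✓
B=H49: 1 row → A = 11 ✓
B=H56: 2 rows → A takes values {5, 7} — violation
B=H55: 1 row → A = 14 ✓
B=H19: 1 row → A = 5 ✓
The only B value with inconsistent A is B=H56.

H56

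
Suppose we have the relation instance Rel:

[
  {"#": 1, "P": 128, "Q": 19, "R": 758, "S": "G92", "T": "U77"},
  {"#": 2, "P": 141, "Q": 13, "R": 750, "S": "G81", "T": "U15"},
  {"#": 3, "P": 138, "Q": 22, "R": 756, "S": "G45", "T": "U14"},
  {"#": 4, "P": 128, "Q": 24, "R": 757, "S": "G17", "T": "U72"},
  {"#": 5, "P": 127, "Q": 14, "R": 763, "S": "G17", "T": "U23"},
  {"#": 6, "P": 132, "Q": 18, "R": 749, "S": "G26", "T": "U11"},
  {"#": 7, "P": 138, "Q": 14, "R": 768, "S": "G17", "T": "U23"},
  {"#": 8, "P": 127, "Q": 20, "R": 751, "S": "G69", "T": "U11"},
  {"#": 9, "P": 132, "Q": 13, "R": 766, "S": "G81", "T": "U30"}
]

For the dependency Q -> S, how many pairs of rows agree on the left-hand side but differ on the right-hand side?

Q=13: all 2 rows agree on S — 0 pairs.
Q=14: all 2 rows agree on S — 0 pairs.

0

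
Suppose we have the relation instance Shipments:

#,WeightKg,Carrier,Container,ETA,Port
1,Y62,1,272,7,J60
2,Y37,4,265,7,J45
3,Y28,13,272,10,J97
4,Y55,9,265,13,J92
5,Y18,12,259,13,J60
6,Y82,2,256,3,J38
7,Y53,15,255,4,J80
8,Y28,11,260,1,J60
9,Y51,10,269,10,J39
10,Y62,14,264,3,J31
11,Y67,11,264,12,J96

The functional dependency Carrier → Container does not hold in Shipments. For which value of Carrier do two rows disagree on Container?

Carrier=1: row 1 → Container = 272 ✓
Carrier=4: row 2 → Container = 265 ✓
Carrier=13: row 3 → Container = 272 ✓
Carrier=9: row 4 → Container = 265 ✓
Carrier=12: row 5 → Container = 259 ✓
Carrier=2: row 6 → Container = 256 ✓
Carrier=15: row 7 → Container = 255 ✓
Carrier=11: rows 8, 11 → Container takes values {260, 264} — violation
Carrier=10: row 9 → Container = 269 ✓
Carrier=14: row 10 → Container = 264 ✓
The only Carrier value with inconsistent Container is Carrier=11.

11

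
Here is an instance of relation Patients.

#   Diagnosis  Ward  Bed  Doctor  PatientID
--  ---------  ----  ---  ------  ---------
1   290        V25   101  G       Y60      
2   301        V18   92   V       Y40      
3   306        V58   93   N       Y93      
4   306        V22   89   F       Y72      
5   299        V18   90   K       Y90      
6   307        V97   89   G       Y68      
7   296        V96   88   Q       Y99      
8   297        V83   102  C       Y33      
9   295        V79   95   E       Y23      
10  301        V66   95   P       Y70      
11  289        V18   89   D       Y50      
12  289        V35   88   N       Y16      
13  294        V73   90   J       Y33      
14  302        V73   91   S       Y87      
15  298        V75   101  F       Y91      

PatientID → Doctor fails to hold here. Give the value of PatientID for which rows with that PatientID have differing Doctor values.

PatientID=Y60: row 1 → Doctor = G ✓
PatientID=Y40: row 2 → Doctor = V ✓
PatientID=Y93: row 3 → Doctor = N ✓
PatientID=Y72: row 4 → Doctor = F ✓
PatientID=Y90: row 5 → Doctor = K ✓
PatientID=Y68: row 6 → Doctor = G ✓
PatientID=Y99: row 7 → Doctor = Q ✓
PatientID=Y33: rows 8, 13 → Doctor takes values {C, J} — violation
PatientID=Y23: row 9 → Doctor = E ✓
PatientID=Y70: row 10 → Doctor = P ✓
PatientID=Y50: row 11 → Doctor = D ✓
PatientID=Y16: row 12 → Doctor = N ✓
PatientID=Y87: row 14 → Doctor = S ✓
PatientID=Y91: row 15 → Doctor = F ✓
The only PatientID value with inconsistent Doctor is PatientID=Y33.

Y33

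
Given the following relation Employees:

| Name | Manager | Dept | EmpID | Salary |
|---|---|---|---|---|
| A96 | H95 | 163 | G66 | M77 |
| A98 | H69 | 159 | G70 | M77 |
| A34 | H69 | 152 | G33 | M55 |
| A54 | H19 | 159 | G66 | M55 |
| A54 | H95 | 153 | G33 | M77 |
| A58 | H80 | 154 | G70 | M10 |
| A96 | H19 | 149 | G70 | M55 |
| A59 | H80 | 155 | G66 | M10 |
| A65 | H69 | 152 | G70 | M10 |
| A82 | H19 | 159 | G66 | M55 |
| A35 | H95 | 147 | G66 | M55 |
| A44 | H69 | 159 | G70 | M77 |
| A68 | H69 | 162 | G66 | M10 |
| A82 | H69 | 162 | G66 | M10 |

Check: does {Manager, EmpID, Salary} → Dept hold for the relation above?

(Manager=H95, EmpID=G66, Salary=M77): 1 row → Dept = 163 ✓
(Manager=H69, EmpID=G70, Salary=M77): 2 rows → Dept = 159, 159 ✓
(Manager=H69, EmpID=G33, Salary=M55): 1 row → Dept = 152 ✓
(Manager=H19, EmpID=G66, Salary=M55): 2 rows → Dept = 159, 159 ✓
(Manager=H95, EmpID=G33, Salary=M77): 1 row → Dept = 153 ✓
(Manager=H80, EmpID=G70, Salary=M10): 1 row → Dept = 154 ✓
(Manager=H19, EmpID=G70, Salary=M55): 1 row → Dept = 149 ✓
(Manager=H80, EmpID=G66, Salary=M10): 1 row → Dept = 155 ✓
(Manager=H69, EmpID=G70, Salary=M10): 1 row → Dept = 152 ✓
(Manager=H95, EmpID=G66, Salary=M55): 1 row → Dept = 147 ✓
(Manager=H69, EmpID=G66, Salary=M10): 2 rows → Dept = 162, 162 ✓
Every {Manager, EmpID, Salary} value is associated with a single Dept value, so {Manager, EmpID, Salary} → Dept holds.

Yes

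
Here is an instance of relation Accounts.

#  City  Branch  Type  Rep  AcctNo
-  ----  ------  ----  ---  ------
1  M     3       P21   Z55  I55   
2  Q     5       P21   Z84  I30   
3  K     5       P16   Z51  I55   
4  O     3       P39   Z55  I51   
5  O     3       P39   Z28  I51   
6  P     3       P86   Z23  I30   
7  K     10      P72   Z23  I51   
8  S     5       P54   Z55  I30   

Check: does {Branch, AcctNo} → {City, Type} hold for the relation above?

(Branch=3, AcctNo=I55): row 1 → {City,Type} = (M, P21) ✓
(Branch=5, AcctNo=I30): rows 2, 8 → {City,Type} takes values {(Q, P21), (S, P54)} — violation
(Branch=5, AcctNo=I55): row 3 → {City,Type} = (K, P16) ✓
(Branch=3, AcctNo=I51): rows 4, 5 → {City,Type} = (O, P39), (O, P39) ✓
(Branch=3, AcctNo=I30): row 6 → {City,Type} = (P, P86) ✓
(Branch=10, AcctNo=I51): row 7 → {City,Type} = (K, P72) ✓
Two rows agree on {Branch, AcctNo} but differ on {City, Type}, so {Branch, AcctNo} → {City, Type} does not hold.

No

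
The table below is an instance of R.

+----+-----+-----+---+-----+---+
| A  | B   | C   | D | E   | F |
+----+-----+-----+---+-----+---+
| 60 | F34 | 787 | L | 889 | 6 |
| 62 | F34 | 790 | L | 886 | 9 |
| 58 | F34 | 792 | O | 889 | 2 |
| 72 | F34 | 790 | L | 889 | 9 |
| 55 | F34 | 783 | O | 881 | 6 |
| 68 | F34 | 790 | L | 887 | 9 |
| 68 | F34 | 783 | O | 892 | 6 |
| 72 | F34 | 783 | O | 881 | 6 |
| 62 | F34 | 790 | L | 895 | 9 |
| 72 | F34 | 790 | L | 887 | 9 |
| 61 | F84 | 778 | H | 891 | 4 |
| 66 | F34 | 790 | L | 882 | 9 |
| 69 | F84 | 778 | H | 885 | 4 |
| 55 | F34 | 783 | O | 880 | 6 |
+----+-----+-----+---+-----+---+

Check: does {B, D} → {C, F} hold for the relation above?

No

(B=F34, D=L): 7 rows → {C,F} takes values {(787, 6), (790, 9)} — violation
(B=F34, D=O): 5 rows → {C,F} takes values {(792, 2), (783, 6)} — violation
(B=F84, D=H): 2 rows → {C,F} = (778, 4), (778, 4) ✓
Two rows agree on {B, D} but differ on {C, F}, so {B, D} → {C, F} does not hold.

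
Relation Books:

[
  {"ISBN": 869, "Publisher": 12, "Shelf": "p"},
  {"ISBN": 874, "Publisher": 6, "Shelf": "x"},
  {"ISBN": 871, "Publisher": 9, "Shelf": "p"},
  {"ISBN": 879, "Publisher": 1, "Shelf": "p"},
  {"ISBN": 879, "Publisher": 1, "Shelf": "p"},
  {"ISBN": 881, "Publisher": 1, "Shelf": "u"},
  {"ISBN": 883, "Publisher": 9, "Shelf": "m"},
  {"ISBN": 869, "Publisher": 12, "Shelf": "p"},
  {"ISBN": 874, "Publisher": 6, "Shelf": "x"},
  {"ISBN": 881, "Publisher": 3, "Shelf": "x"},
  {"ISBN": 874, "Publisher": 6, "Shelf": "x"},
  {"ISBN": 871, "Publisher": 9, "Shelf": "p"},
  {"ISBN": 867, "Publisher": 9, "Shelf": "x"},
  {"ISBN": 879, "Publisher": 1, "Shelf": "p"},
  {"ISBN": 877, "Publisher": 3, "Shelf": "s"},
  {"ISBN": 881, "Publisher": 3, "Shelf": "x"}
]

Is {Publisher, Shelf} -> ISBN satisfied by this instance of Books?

Yes

(Publisher=12, Shelf=p): 2 rows → ISBN = 869, 869 ✓
(Publisher=6, Shelf=x): 3 rows → ISBN = 874, 874, 874 ✓
(Publisher=9, Shelf=p): 2 rows → ISBN = 871, 871 ✓
(Publisher=1, Shelf=p): 3 rows → ISBN = 879, 879, 879 ✓
(Publisher=1, Shelf=u): 1 row → ISBN = 881 ✓
(Publisher=9, Shelf=m): 1 row → ISBN = 883 ✓
(Publisher=3, Shelf=x): 2 rows → ISBN = 881, 881 ✓
(Publisher=9, Shelf=x): 1 row → ISBN = 867 ✓
(Publisher=3, Shelf=s): 1 row → ISBN = 877 ✓
Every {Publisher, Shelf} value is associated with a single ISBN value, so {Publisher, Shelf} -> ISBN holds.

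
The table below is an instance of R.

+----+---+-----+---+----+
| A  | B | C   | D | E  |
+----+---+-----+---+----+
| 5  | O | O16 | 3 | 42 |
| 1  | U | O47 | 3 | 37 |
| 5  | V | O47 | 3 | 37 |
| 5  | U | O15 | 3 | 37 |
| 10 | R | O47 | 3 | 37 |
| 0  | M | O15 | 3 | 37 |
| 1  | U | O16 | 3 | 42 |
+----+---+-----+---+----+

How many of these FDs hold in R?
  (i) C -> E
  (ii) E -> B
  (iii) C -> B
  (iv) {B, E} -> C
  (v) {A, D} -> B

1

(i) C -> E: every LHS value maps to a single RHS value — holds.
(ii) E -> B: E=42: 2 rows → B takes values {O, U} — violation; E=37: 5 rows → B takes values {U, V, R, M} — violation — fails.
(iii) C -> B: C=O16: 2 rows → B takes values {O, U} — violation; C=O47: 3 rows → B takes values {U, V, R} — violation; C=O15: 2 rows → B takes values {U, M} — violation — fails.
(iv) {B, E} -> C: (B=U, E=37): 2 rows → C takes values {O47, O15} — violation — fails.
(v) {A, D} -> B: (A=5, D=3): 3 rows → B takes values {O, V, U} — violation — fails.
1 of the 5 dependencies holds.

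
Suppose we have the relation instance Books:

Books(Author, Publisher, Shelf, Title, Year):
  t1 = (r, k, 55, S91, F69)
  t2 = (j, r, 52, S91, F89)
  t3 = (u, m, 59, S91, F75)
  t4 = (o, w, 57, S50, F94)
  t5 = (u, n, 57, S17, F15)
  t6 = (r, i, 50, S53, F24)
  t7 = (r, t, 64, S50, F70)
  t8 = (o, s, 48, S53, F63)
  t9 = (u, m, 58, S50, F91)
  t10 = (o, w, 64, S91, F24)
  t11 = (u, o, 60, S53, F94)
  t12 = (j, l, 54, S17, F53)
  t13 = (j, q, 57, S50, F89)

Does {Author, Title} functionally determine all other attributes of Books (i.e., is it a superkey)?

All 13 rows have distinct {Author, Title} values, so {Author, Title} → (all attributes) holds and {Author, Title} is a superkey.

Yes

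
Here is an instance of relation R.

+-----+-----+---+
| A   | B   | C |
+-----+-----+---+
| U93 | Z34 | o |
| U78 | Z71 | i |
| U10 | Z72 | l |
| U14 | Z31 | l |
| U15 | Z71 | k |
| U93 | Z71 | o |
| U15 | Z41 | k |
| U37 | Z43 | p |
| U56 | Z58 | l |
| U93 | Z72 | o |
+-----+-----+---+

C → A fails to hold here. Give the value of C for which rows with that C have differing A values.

C=o: 3 rows → A = U93, U93, U93 ✓
C=i: 1 row → A = U78 ✓
C=l: 3 rows → A takes values {U10, U14, U56} — violation
C=k: 2 rows → A = U15, U15 ✓
C=p: 1 row → A = U37 ✓
The only C value with inconsistent A is C=l.

l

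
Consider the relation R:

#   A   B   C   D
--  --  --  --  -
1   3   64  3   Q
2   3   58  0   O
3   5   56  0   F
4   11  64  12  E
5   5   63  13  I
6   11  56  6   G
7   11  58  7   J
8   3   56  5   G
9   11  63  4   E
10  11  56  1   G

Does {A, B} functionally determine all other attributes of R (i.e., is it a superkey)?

No

Rows 6 and 10 have the same {A, B} value (A=11, B=56) but are distinct tuples, so {A, B} does not determine every attribute — not a superkey.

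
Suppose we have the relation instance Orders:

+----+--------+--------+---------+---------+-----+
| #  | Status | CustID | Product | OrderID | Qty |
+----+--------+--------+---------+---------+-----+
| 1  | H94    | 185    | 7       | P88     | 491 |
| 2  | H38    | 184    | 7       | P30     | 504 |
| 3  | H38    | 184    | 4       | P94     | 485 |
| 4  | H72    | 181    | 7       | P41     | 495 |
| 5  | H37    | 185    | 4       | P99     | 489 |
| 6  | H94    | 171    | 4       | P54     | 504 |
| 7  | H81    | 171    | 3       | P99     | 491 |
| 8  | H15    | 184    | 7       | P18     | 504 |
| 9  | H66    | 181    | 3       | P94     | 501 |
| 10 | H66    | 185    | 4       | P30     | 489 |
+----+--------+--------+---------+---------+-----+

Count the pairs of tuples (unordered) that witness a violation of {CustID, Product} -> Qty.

0

(CustID=184, Product=7): all 2 rows agree on Qty — 0 pairs.
(CustID=185, Product=4): all 2 rows agree on Qty — 0 pairs.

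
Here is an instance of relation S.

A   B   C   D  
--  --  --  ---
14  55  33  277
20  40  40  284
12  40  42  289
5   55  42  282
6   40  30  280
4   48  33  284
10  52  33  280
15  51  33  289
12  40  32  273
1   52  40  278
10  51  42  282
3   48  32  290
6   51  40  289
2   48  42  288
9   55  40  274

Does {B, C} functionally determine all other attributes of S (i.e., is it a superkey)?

All 15 rows have distinct {B, C} values, so {B, C} → (all attributes) holds and {B, C} is a superkey.

Yes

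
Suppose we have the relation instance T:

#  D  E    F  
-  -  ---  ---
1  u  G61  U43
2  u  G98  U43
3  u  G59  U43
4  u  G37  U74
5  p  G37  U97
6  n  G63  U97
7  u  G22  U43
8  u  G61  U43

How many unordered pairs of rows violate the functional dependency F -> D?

1

F=U43: all 5 rows agree on D — 0 pairs.
F=U97: violating pairs (5,6) — 1 pair.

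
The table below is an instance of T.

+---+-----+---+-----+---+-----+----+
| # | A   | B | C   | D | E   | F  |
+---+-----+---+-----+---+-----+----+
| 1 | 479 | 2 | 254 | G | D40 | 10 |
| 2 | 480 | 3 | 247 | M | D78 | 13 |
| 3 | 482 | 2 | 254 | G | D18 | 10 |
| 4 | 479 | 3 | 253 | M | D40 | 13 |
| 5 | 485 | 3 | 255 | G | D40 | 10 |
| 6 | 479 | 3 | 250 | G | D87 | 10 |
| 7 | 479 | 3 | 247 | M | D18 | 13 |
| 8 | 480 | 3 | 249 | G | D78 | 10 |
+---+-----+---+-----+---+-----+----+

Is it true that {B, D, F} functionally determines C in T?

No

(B=2, D=G, F=10): rows 1, 3 → C = 254, 254 ✓
(B=3, D=M, F=13): rows 2, 4, 7 → C takes values {247, 253} — violation
(B=3, D=G, F=10): rows 5, 6, 8 → C takes values {255, 250, 249} — violation
Two rows agree on {B, D, F} but differ on C, so {B, D, F} → C does not hold.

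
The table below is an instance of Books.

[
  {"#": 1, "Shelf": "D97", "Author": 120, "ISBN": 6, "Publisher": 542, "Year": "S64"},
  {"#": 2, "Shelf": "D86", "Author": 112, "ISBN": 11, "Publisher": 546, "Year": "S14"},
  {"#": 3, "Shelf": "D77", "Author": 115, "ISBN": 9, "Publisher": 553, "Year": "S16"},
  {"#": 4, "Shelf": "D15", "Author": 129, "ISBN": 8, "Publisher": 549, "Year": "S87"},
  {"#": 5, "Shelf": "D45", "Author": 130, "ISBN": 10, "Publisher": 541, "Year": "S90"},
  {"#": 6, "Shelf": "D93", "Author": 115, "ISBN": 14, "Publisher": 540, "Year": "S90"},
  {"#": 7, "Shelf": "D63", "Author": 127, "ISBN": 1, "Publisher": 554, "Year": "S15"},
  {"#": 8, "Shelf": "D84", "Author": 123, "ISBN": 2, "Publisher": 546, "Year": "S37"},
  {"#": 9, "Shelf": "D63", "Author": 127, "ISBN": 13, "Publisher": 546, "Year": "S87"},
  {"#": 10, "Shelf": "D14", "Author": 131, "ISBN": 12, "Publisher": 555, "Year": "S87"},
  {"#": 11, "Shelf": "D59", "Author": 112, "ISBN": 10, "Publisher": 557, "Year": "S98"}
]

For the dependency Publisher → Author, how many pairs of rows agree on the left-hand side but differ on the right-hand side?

3

Publisher=546: violating pairs (2,8), (2,9), (8,9) — 3 pairs.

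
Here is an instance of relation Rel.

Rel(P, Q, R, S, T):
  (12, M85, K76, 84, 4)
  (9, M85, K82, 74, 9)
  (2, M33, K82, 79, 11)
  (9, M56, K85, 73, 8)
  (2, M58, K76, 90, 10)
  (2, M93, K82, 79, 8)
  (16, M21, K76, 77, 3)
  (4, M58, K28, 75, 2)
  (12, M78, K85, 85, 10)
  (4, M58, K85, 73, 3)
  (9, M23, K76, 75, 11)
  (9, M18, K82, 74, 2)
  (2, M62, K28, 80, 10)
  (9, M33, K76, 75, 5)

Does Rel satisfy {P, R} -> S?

Yes

(P=12, R=K76): 1 row → S = 84 ✓
(P=9, R=K82): 2 rows → S = 74, 74 ✓
(P=2, R=K82): 2 rows → S = 79, 79 ✓
(P=9, R=K85): 1 row → S = 73 ✓
(P=2, R=K76): 1 row → S = 90 ✓
(P=16, R=K76): 1 row → S = 77 ✓
(P=4, R=K28): 1 row → S = 75 ✓
(P=12, R=K85): 1 row → S = 85 ✓
(P=4, R=K85): 1 row → S = 73 ✓
(P=9, R=K76): 2 rows → S = 75, 75 ✓
(P=2, R=K28): 1 row → S = 80 ✓
Every {P, R} value is associated with a single S value, so {P, R} -> S holds.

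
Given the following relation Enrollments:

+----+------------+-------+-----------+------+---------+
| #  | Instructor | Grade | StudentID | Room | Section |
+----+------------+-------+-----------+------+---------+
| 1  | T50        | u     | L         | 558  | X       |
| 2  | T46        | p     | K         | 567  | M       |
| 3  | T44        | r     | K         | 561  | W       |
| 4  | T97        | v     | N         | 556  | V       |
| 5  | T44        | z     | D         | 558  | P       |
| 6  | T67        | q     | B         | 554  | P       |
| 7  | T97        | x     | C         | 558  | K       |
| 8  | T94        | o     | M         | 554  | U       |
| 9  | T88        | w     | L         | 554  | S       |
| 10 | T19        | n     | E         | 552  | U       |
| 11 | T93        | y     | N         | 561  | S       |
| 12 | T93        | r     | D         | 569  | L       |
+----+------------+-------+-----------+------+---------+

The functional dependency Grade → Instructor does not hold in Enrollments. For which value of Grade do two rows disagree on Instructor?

r

Grade=u: row 1 → Instructor = T50 ✓
Grade=p: row 2 → Instructor = T46 ✓
Grade=r: rows 3, 12 → Instructor takes values {T44, T93} — violation
Grade=v: row 4 → Instructor = T97 ✓
Grade=z: row 5 → Instructor = T44 ✓
Grade=q: row 6 → Instructor = T67 ✓
Grade=x: row 7 → Instructor = T97 ✓
Grade=o: row 8 → Instructor = T94 ✓
Grade=w: row 9 → Instructor = T88 ✓
Grade=n: row 10 → Instructor = T19 ✓
Grade=y: row 11 → Instructor = T93 ✓
The only Grade value with inconsistent Instructor is Grade=r.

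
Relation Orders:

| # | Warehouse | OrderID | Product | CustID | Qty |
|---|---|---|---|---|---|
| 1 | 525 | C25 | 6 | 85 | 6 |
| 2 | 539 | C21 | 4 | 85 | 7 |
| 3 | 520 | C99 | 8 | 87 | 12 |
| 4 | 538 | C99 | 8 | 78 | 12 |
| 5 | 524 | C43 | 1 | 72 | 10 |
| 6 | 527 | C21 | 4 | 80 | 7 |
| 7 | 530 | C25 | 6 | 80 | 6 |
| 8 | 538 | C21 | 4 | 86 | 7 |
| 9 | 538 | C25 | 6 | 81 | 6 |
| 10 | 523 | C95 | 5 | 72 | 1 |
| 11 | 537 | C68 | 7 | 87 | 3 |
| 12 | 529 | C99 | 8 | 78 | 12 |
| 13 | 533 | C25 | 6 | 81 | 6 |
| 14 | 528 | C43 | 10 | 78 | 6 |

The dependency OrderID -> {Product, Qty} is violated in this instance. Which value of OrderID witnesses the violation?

OrderID=C25: rows 1, 7, 9, 13 → {Product,Qty} = (6, 6), (6, 6), (6, 6), (6, 6) ✓
OrderID=C21: rows 2, 6, 8 → {Product,Qty} = (4, 7), (4, 7), (4, 7) ✓
OrderID=C99: rows 3, 4, 12 → {Product,Qty} = (8, 12), (8, 12), (8, 12) ✓
OrderID=C43: rows 5, 14 → {Product,Qty} takes values {(1, 10), (10, 6)} — violation
OrderID=C95: row 10 → {Product,Qty} = (5, 1) ✓
OrderID=C68: row 11 → {Product,Qty} = (7, 3) ✓
The only OrderID value with inconsistent RHS is OrderID=C43.

C43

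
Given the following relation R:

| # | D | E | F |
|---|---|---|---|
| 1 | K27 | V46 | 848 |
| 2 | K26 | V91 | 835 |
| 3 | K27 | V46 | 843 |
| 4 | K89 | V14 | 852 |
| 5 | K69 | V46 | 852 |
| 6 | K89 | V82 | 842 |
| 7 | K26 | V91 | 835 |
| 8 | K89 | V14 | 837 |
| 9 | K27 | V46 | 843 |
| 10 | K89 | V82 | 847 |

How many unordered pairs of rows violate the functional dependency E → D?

3

E=V46: violating pairs (1,5), (3,5), (5,9) — 3 pairs.
E=V91: all 2 rows agree on D — 0 pairs.
E=V14: all 2 rows agree on D — 0 pairs.
E=V82: all 2 rows agree on D — 0 pairs.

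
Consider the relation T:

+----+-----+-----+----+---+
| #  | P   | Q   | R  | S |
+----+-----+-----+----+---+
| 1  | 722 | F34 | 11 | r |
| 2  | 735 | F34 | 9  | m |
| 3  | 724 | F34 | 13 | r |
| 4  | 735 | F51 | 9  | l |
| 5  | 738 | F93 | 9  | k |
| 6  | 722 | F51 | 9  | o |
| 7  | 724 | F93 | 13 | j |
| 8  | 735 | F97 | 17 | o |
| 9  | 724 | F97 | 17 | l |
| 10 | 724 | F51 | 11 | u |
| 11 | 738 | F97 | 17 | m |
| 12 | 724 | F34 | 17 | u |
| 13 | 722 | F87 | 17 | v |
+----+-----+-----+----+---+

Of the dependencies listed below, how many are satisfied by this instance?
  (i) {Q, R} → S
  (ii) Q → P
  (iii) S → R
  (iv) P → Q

(i) {Q, R} → S: (Q=F51, R=9): rows 4, 6 → S takes values {l, o} — violation; (Q=F97, R=17): rows 8, 9, 11 → S takes values {o, l, m} — violation — fails.
(ii) Q → P: Q=F34: rows 1, 2, 3, 12 → P takes values {722, 735, 724} — violation; Q=F51: rows 4, 6, 10 → P takes values {735, 722, 724} — violation; Q=F93: rows 5, 7 → P takes values {738, 724} — violation; Q=F97: rows 8, 9, 11 → P takes values {735, 724, 738} — violation — fails.
(iii) S → R: S=r: rows 1, 3 → R takes values {11, 13} — violation; S=m: rows 2, 11 → R takes values {9, 17} — violation; S=l: rows 4, 9 → R takes values {9, 17} — violation; S=o: rows 6, 8 → R takes values {9, 17} — violation; S=u: rows 10, 12 → R takes values {11, 17} — violation — fails.
(iv) P → Q: P=722: rows 1, 6, 13 → Q takes values {F34, F51, F87} — violation; P=735: rows 2, 4, 8 → Q takes values {F34, F51, F97} — violation; P=724: rows 3, 7, 9, 10, 12 → Q takes values {F34, F93, F97, F51} — violation; P=738: rows 5, 11 → Q takes values {F93, F97} — violation — fails.
None of the 4 dependencies hold.

0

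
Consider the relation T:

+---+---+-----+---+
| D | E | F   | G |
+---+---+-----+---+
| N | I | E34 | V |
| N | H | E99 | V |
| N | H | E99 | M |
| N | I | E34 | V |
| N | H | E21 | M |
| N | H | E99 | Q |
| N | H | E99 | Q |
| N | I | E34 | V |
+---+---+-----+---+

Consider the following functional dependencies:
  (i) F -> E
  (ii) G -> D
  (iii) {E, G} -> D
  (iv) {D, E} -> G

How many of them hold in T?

(i) F -> E: every LHS value maps to a single RHS value — holds.
(ii) G -> D: every LHS value maps to a single RHS value — holds.
(iii) {E, G} -> D: every LHS value maps to a single RHS value — holds.
(iv) {D, E} -> G: (D=N, E=H): 5 rows → G takes values {V, M, Q} — violation — fails.
3 of the 4 dependencies hold.

3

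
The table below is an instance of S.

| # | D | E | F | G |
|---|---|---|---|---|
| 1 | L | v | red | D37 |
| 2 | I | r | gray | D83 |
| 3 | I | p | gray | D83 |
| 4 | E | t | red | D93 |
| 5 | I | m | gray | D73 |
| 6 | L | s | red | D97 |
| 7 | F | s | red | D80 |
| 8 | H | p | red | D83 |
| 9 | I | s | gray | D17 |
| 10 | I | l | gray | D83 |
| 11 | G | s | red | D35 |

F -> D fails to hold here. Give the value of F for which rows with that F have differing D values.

F=red: rows 1, 4, 6, 7, 8, 11 → D takes values {L, E, F, H, G} — violation
F=gray: rows 2, 3, 5, 9, 10 → D = I, I, I, I, I ✓
The only F value with inconsistent D is F=red.

red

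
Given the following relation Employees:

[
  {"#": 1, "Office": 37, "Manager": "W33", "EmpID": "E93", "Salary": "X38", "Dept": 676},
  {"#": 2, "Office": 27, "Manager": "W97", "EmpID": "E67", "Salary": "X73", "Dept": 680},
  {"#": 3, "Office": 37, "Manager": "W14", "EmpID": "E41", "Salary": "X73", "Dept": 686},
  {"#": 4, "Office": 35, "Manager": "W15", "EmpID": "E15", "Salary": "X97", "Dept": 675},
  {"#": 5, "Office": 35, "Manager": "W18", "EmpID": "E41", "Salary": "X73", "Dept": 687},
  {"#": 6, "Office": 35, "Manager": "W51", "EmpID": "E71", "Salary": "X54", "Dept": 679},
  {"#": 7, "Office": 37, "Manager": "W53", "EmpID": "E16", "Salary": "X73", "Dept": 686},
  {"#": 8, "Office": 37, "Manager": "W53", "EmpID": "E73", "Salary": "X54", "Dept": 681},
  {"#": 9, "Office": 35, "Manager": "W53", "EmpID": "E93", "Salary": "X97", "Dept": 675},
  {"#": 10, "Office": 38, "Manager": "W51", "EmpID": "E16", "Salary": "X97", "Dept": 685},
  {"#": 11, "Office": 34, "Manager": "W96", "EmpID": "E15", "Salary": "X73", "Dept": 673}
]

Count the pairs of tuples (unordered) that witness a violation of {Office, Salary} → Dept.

(Office=37, Salary=X73): all 2 rows agree on Dept — 0 pairs.
(Office=35, Salary=X97): all 2 rows agree on Dept — 0 pairs.

0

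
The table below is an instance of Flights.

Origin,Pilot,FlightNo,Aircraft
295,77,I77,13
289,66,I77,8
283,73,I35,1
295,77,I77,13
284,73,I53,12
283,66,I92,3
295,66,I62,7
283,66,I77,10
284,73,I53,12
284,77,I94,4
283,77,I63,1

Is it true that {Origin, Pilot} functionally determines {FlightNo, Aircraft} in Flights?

(Origin=295, Pilot=77): 2 rows → {FlightNo,Aircraft} = (I77, 13), (I77, 13) ✓
(Origin=289, Pilot=66): 1 row → {FlightNo,Aircraft} = (I77, 8) ✓
(Origin=283, Pilot=73): 1 row → {FlightNo,Aircraft} = (I35, 1) ✓
(Origin=284, Pilot=73): 2 rows → {FlightNo,Aircraft} = (I53, 12), (I53, 12) ✓
(Origin=283, Pilot=66): 2 rows → {FlightNo,Aircraft} takes values {(I92, 3), (I77, 10)} — violation
(Origin=295, Pilot=66): 1 row → {FlightNo,Aircraft} = (I62, 7) ✓
(Origin=284, Pilot=77): 1 row → {FlightNo,Aircraft} = (I94, 4) ✓
(Origin=283, Pilot=77): 1 row → {FlightNo,Aircraft} = (I63, 1) ✓
Two rows agree on {Origin, Pilot} but differ on {FlightNo, Aircraft}, so {Origin, Pilot} -> {FlightNo, Aircraft} does not hold.

No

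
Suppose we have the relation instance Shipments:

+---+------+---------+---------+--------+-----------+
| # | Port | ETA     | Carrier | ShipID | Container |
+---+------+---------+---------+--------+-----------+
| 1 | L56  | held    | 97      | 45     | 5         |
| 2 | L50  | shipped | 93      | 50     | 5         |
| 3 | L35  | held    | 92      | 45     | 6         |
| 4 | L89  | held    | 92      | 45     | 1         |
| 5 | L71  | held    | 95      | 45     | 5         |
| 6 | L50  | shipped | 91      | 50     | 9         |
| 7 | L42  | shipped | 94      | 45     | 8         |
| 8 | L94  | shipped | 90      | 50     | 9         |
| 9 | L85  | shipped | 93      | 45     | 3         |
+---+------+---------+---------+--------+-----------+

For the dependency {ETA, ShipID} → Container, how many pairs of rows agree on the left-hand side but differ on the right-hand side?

8

(ETA=held, ShipID=45): violating pairs (1,3), (1,4), (3,4), (3,5), (4,5) — 5 pairs.
(ETA=shipped, ShipID=50): violating pairs (2,6), (2,8) — 2 pairs.
(ETA=shipped, ShipID=45): violating pairs (7,9) — 1 pair.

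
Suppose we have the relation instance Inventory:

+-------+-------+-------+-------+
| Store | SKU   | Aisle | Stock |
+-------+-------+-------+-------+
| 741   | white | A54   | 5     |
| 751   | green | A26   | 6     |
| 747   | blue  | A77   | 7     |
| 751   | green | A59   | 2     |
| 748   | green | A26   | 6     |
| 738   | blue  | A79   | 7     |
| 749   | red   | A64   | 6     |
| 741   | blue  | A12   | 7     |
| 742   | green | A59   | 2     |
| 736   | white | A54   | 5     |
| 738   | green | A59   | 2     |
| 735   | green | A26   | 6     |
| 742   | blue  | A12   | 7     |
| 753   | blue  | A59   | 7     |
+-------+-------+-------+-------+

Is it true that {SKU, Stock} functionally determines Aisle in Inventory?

No

(SKU=white, Stock=5): 2 rows → Aisle = A54, A54 ✓
(SKU=green, Stock=6): 3 rows → Aisle = A26, A26, A26 ✓
(SKU=blue, Stock=7): 5 rows → Aisle takes values {A77, A79, A12, A59} — violation
(SKU=green, Stock=2): 3 rows → Aisle = A59, A59, A59 ✓
(SKU=red, Stock=6): 1 row → Aisle = A64 ✓
Two rows agree on {SKU, Stock} but differ on Aisle, so {SKU, Stock} → Aisle does not hold.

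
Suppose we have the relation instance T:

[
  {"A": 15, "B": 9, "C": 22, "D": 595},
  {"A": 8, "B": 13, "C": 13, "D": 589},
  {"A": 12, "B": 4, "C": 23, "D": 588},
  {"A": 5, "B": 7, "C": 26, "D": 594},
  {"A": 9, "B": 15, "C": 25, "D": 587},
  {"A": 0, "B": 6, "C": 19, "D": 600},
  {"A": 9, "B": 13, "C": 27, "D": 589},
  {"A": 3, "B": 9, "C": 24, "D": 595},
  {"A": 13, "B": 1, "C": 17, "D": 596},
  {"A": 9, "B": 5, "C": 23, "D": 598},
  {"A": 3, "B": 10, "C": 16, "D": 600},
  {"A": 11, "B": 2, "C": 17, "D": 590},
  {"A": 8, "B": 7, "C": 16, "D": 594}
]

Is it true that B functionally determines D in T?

B=9: 2 rows → D = 595, 595 ✓
B=13: 2 rows → D = 589, 589 ✓
B=4: 1 row → D = 588 ✓
B=7: 2 rows → D = 594, 594 ✓
B=15: 1 row → D = 587 ✓
B=6: 1 row → D = 600 ✓
B=1: 1 row → D = 596 ✓
B=5: 1 row → D = 598 ✓
B=10: 1 row → D = 600 ✓
B=2: 1 row → D = 590 ✓
Every B value is associated with a single D value, so B -> D holds.

Yes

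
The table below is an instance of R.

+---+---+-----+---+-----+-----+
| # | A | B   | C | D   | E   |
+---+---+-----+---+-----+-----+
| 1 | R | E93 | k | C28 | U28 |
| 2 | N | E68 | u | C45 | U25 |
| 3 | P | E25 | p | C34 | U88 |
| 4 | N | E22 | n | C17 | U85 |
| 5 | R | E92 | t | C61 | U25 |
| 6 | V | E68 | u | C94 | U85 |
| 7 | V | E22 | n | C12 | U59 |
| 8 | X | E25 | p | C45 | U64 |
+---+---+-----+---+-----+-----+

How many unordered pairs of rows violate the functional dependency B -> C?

B=E68: all 2 rows agree on C — 0 pairs.
B=E25: all 2 rows agree on C — 0 pairs.
B=E22: all 2 rows agree on C — 0 pairs.

0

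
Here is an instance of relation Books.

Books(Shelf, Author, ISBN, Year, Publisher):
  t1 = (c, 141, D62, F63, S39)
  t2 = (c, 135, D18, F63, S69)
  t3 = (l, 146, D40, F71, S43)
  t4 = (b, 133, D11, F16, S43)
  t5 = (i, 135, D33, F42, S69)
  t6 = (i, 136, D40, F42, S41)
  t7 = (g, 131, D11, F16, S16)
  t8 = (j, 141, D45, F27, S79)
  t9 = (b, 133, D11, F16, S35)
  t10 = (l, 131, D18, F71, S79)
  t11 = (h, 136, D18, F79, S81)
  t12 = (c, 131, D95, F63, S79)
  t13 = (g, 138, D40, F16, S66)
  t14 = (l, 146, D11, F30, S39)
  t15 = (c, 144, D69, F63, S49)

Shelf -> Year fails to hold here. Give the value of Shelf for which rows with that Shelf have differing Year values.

Shelf=c: rows 1, 2, 12, 15 → Year = F63, F63, F63, F63 ✓
Shelf=l: rows 3, 10, 14 → Year takes values {F71, F30} — violation
Shelf=b: rows 4, 9 → Year = F16, F16 ✓
Shelf=i: rows 5, 6 → Year = F42, F42 ✓
Shelf=g: rows 7, 13 → Year = F16, F16 ✓
Shelf=j: row 8 → Year = F27 ✓
Shelf=h: row 11 → Year = F79 ✓
The only Shelf value with inconsistent Year is Shelf=l.

l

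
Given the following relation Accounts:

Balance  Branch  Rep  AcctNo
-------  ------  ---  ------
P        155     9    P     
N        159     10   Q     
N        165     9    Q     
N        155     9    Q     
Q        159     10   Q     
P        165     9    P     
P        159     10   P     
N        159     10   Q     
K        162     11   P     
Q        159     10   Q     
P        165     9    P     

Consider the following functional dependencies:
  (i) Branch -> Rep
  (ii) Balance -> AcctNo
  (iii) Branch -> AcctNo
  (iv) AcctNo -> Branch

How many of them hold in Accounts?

2

(i) Branch -> Rep: every LHS value maps to a single RHS value — holds.
(ii) Balance -> AcctNo: every LHS value maps to a single RHS value — holds.
(iii) Branch -> AcctNo: Branch=155: 2 rows → AcctNo takes values {P, Q} — violation; Branch=159: 5 rows → AcctNo takes values {Q, P} — violation; Branch=165: 3 rows → AcctNo takes values {Q, P} — violation — fails.
(iv) AcctNo -> Branch: AcctNo=P: 5 rows → Branch takes values {155, 165, 159, 162} — violation; AcctNo=Q: 6 rows → Branch takes values {159, 165, 155} — violation — fails.
2 of the 4 dependencies hold.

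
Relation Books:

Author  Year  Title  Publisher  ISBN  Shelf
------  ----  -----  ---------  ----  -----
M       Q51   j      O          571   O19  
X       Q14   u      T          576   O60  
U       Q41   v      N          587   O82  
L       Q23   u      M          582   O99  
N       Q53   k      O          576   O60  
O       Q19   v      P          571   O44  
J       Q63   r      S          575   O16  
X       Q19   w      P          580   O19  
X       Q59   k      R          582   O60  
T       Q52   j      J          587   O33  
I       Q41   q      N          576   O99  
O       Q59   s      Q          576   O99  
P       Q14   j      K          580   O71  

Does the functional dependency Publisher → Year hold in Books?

No

Publisher=O: 2 rows → Year takes values {Q51, Q53} — violation
Publisher=T: 1 row → Year = Q14 ✓
Publisher=N: 2 rows → Year = Q41, Q41 ✓
Publisher=M: 1 row → Year = Q23 ✓
Publisher=P: 2 rows → Year = Q19, Q19 ✓
Publisher=S: 1 row → Year = Q63 ✓
Publisher=R: 1 row → Year = Q59 ✓
Publisher=J: 1 row → Year = Q52 ✓
Publisher=Q: 1 row → Year = Q59 ✓
Publisher=K: 1 row → Year = Q14 ✓
Two rows agree on Publisher but differ on Year, so Publisher → Year does not hold.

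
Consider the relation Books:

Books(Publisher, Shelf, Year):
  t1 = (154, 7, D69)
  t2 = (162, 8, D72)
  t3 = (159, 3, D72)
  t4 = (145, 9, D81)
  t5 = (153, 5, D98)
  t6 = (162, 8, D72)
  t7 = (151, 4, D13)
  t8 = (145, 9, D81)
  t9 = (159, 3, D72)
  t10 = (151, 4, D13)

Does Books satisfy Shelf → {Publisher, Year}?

Shelf=7: row 1 → {Publisher,Year} = (154, D69) ✓
Shelf=8: rows 2, 6 → {Publisher,Year} = (162, D72), (162, D72) ✓
Shelf=3: rows 3, 9 → {Publisher,Year} = (159, D72), (159, D72) ✓
Shelf=9: rows 4, 8 → {Publisher,Year} = (145, D81), (145, D81) ✓
Shelf=5: row 5 → {Publisher,Year} = (153, D98) ✓
Shelf=4: rows 7, 10 → {Publisher,Year} = (151, D13), (151, D13) ✓
Every Shelf value is associated with a single {Publisher, Year} value, so Shelf → {Publisher, Year} holds.

Yes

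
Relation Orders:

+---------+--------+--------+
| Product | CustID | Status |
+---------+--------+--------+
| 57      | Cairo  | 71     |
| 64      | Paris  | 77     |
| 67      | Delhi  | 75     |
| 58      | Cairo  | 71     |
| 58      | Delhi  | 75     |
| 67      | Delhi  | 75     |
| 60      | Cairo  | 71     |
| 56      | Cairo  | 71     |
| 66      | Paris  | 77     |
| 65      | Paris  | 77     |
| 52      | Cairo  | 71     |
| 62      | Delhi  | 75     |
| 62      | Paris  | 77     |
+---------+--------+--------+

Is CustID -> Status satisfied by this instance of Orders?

CustID=Cairo: 5 rows → Status = 71, 71, 71, 71, 71 ✓
CustID=Paris: 4 rows → Status = 77, 77, 77, 77 ✓
CustID=Delhi: 4 rows → Status = 75, 75, 75, 75 ✓
Every CustID value is associated with a single Status value, so CustID -> Status holds.

Yes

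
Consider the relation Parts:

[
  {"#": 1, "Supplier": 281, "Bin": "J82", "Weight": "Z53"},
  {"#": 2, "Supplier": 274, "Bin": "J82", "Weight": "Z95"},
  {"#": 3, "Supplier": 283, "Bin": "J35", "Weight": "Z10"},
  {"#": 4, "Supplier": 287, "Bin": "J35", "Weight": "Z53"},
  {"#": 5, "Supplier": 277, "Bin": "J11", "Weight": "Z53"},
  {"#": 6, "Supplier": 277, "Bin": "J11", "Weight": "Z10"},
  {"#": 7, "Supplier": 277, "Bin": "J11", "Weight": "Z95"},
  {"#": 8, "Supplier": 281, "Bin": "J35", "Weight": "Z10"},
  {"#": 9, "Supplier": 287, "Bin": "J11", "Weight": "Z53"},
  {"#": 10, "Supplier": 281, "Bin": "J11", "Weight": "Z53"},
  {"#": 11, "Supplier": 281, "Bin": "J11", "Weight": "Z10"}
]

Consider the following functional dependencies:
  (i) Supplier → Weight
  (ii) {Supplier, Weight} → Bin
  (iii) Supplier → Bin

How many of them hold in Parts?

0

(i) Supplier → Weight: Supplier=281: rows 1, 8, 10, 11 → Weight takes values {Z53, Z10} — violation; Supplier=277: rows 5, 6, 7 → Weight takes values {Z53, Z10, Z95} — violation — fails.
(ii) {Supplier, Weight} → Bin: (Supplier=281, Weight=Z53): rows 1, 10 → Bin takes values {J82, J11} — violation; (Supplier=287, Weight=Z53): rows 4, 9 → Bin takes values {J35, J11} — violation; (Supplier=281, Weight=Z10): rows 8, 11 → Bin takes values {J35, J11} — violation — fails.
(iii) Supplier → Bin: Supplier=281: rows 1, 8, 10, 11 → Bin takes values {J82, J35, J11} — violation; Supplier=287: rows 4, 9 → Bin takes values {J35, J11} — violation — fails.
None of the 3 dependencies hold.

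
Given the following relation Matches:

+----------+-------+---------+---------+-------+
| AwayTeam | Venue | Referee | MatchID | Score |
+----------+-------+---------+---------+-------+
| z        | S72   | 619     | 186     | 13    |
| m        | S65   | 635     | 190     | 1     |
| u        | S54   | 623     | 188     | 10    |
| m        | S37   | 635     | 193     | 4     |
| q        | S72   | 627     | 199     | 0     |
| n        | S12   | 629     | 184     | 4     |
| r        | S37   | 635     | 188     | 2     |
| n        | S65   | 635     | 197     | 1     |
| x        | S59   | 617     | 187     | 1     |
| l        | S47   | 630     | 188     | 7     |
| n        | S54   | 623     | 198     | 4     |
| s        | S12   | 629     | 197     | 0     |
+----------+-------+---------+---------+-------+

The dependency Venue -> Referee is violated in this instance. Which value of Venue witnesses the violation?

S72

Venue=S72: 2 rows → Referee takes values {619, 627} — violation
Venue=S65: 2 rows → Referee = 635, 635 ✓
Venue=S54: 2 rows → Referee = 623, 623 ✓
Venue=S37: 2 rows → Referee = 635, 635 ✓
Venue=S12: 2 rows → Referee = 629, 629 ✓
Venue=S59: 1 row → Referee = 617 ✓
Venue=S47: 1 row → Referee = 630 ✓
The only Venue value with inconsistent Referee is Venue=S72.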